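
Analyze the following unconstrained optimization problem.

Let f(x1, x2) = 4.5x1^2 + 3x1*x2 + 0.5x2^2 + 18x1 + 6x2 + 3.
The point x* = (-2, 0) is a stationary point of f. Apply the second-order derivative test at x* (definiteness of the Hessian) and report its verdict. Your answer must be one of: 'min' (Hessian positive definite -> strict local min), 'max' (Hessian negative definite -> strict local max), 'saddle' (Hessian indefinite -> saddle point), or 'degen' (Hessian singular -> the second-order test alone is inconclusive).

Compute the Hessian H = grad^2 f:
  H = [[9, 3], [3, 1]]
Verify stationarity: grad f(x*) = H x* + g = (0, 0).
Eigenvalues of H: 0, 10.
H has a zero eigenvalue (singular; positive semidefinite but not definite), so H is neither positive definite, negative definite, nor indefinite. The second-order test alone is inconclusive -> degen.
(Indeed, f is constant along the null direction of H through x*, so x* is not a strict local extremum.)

degen


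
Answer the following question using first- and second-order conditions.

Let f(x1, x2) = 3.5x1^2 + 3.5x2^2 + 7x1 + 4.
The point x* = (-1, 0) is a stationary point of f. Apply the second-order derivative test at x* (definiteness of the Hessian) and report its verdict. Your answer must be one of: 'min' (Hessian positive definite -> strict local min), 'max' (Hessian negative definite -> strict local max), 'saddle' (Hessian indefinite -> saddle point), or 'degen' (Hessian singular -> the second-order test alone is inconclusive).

Compute the Hessian H = grad^2 f:
  H = [[7, 0], [0, 7]]
Verify stationarity: grad f(x*) = H x* + g = (0, 0).
Eigenvalues of H: 7, 7.
Both eigenvalues > 0, so H is positive definite -> x* is a strict local min.

min


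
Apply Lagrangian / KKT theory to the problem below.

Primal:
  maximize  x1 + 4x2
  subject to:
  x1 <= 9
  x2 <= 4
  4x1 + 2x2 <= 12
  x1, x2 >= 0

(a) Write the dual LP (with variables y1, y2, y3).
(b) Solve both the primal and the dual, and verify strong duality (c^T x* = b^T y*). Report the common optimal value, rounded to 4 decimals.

The standard primal-dual pair for 'max c^T x s.t. A x <= b, x >= 0' is:
  Dual:  min b^T y  s.t.  A^T y >= c,  y >= 0.

So the dual LP is:
  minimize  9y1 + 4y2 + 12y3
  subject to:
    y1 + 4y3 >= 1
    y2 + 2y3 >= 4
    y1, y2, y3 >= 0

Solving the primal: x* = (1, 4).
  primal value c^T x* = 17.
Solving the dual: y* = (0, 3.5, 0.25).
  dual value b^T y* = 17.
Strong duality: c^T x* = b^T y*. Confirmed.

17


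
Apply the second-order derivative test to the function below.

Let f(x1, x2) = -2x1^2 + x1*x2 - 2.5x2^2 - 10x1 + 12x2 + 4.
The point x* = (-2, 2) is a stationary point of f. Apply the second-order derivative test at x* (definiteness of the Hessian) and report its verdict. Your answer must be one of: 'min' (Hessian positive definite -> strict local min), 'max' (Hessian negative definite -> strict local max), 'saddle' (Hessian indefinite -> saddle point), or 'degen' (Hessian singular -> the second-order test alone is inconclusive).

Compute the Hessian H = grad^2 f:
  H = [[-4, 1], [1, -5]]
Verify stationarity: grad f(x*) = H x* + g = (0, 0).
Eigenvalues of H: -5.618, -3.382.
Both eigenvalues < 0, so H is negative definite -> x* is a strict local max.

max


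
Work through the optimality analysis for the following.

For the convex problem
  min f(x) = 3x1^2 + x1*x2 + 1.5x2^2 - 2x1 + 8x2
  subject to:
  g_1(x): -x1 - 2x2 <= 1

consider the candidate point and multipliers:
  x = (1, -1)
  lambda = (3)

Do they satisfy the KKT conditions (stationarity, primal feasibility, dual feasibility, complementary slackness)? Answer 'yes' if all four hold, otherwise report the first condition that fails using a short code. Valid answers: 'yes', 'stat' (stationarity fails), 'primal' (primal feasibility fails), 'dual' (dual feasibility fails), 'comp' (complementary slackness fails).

Gradient of f: grad f(x) = Q x + c = (3, 6)
Constraint values g_i(x) = a_i^T x - b_i:
  g_1((1, -1)) = 0
Stationarity residual: grad f(x) + sum_i lambda_i a_i = (0, 0)
  -> stationarity OK
Primal feasibility (all g_i <= 0): OK
Dual feasibility (all lambda_i >= 0): OK
Complementary slackness (lambda_i * g_i(x) = 0 for all i): OK

Verdict: yes, KKT holds.

yes


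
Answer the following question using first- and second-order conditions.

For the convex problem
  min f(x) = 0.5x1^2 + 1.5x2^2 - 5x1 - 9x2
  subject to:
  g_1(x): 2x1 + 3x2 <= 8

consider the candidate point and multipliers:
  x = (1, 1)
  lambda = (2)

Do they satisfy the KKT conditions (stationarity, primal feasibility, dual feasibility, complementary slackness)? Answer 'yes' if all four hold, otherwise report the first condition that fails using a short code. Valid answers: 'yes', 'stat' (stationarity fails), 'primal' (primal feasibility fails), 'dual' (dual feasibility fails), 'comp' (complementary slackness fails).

Gradient of f: grad f(x) = Q x + c = (-4, -6)
Constraint values g_i(x) = a_i^T x - b_i:
  g_1((1, 1)) = -3
Stationarity residual: grad f(x) + sum_i lambda_i a_i = (0, 0)
  -> stationarity OK
Primal feasibility (all g_i <= 0): OK
Dual feasibility (all lambda_i >= 0): OK
Complementary slackness (lambda_i * g_i(x) = 0 for all i): FAILS

Verdict: the first failing condition is complementary_slackness -> comp.

comp


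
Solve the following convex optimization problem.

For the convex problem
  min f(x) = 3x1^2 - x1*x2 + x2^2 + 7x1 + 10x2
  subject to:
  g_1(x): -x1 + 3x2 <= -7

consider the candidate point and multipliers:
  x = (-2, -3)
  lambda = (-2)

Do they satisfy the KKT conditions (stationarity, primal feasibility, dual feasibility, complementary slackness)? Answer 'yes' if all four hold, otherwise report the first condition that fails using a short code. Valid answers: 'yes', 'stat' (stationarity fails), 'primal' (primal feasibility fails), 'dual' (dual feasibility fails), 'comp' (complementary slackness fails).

Gradient of f: grad f(x) = Q x + c = (-2, 6)
Constraint values g_i(x) = a_i^T x - b_i:
  g_1((-2, -3)) = 0
Stationarity residual: grad f(x) + sum_i lambda_i a_i = (0, 0)
  -> stationarity OK
Primal feasibility (all g_i <= 0): OK
Dual feasibility (all lambda_i >= 0): FAILS
Complementary slackness (lambda_i * g_i(x) = 0 for all i): OK

Verdict: the first failing condition is dual_feasibility -> dual.

dual


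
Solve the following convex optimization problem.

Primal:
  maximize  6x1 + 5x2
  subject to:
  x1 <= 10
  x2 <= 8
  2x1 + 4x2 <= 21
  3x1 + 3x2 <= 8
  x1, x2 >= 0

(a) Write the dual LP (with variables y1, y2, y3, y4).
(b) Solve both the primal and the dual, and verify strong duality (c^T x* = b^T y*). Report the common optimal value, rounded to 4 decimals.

The standard primal-dual pair for 'max c^T x s.t. A x <= b, x >= 0' is:
  Dual:  min b^T y  s.t.  A^T y >= c,  y >= 0.

So the dual LP is:
  minimize  10y1 + 8y2 + 21y3 + 8y4
  subject to:
    y1 + 2y3 + 3y4 >= 6
    y2 + 4y3 + 3y4 >= 5
    y1, y2, y3, y4 >= 0

Solving the primal: x* = (2.6667, 0).
  primal value c^T x* = 16.
Solving the dual: y* = (0, 0, 0, 2).
  dual value b^T y* = 16.
Strong duality: c^T x* = b^T y*. Confirmed.

16


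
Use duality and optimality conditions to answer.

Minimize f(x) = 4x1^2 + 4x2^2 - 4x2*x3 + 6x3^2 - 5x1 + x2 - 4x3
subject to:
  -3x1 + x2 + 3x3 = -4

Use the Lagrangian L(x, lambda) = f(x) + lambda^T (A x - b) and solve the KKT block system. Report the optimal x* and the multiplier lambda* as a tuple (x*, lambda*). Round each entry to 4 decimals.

Form the Lagrangian:
  L(x, lambda) = (1/2) x^T Q x + c^T x + lambda^T (A x - b)
Stationarity (grad_x L = 0): Q x + c + A^T lambda = 0.
Primal feasibility: A x = b.

This gives the KKT block system:
  [ Q   A^T ] [ x     ]   [-c ]
  [ A    0  ] [ lambda ] = [ b ]

Solving the linear system:
  x*      = (1.1136, -0.3409, -0.1061)
  lambda* = (1.303)
  f(x*)   = -0.1364

x* = (1.1136, -0.3409, -0.1061), lambda* = (1.303)


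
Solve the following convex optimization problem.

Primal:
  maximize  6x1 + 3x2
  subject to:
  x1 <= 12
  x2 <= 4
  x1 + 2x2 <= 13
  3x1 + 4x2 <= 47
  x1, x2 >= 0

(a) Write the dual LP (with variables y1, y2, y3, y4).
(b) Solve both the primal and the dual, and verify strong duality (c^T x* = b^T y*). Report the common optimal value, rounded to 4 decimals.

The standard primal-dual pair for 'max c^T x s.t. A x <= b, x >= 0' is:
  Dual:  min b^T y  s.t.  A^T y >= c,  y >= 0.

So the dual LP is:
  minimize  12y1 + 4y2 + 13y3 + 47y4
  subject to:
    y1 + y3 + 3y4 >= 6
    y2 + 2y3 + 4y4 >= 3
    y1, y2, y3, y4 >= 0

Solving the primal: x* = (12, 0.5).
  primal value c^T x* = 73.5.
Solving the dual: y* = (4.5, 0, 1.5, 0).
  dual value b^T y* = 73.5.
Strong duality: c^T x* = b^T y*. Confirmed.

73.5


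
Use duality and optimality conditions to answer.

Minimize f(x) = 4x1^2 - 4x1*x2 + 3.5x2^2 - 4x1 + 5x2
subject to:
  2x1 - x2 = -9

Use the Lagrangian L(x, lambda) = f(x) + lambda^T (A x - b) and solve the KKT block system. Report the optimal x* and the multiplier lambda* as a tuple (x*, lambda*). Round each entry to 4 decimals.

Form the Lagrangian:
  L(x, lambda) = (1/2) x^T Q x + c^T x + lambda^T (A x - b)
Stationarity (grad_x L = 0): Q x + c + A^T lambda = 0.
Primal feasibility: A x = b.

This gives the KKT block system:
  [ Q   A^T ] [ x     ]   [-c ]
  [ A    0  ] [ lambda ] = [ b ]

Solving the linear system:
  x*      = (-4.8, -0.6)
  lambda* = (20)
  f(x*)   = 98.1

x* = (-4.8, -0.6), lambda* = (20)


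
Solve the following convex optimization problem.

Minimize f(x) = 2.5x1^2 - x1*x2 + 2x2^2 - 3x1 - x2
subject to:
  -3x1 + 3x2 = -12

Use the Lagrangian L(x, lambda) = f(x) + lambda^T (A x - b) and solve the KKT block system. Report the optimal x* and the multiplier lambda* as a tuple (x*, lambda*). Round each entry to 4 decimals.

Form the Lagrangian:
  L(x, lambda) = (1/2) x^T Q x + c^T x + lambda^T (A x - b)
Stationarity (grad_x L = 0): Q x + c + A^T lambda = 0.
Primal feasibility: A x = b.

This gives the KKT block system:
  [ Q   A^T ] [ x     ]   [-c ]
  [ A    0  ] [ lambda ] = [ b ]

Solving the linear system:
  x*      = (2.2857, -1.7143)
  lambda* = (3.381)
  f(x*)   = 17.7143

x* = (2.2857, -1.7143), lambda* = (3.381)


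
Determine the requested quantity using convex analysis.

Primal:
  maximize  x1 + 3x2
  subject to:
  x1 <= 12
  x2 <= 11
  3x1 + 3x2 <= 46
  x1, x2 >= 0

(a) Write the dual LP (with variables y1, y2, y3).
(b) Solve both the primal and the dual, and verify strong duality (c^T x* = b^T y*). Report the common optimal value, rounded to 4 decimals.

The standard primal-dual pair for 'max c^T x s.t. A x <= b, x >= 0' is:
  Dual:  min b^T y  s.t.  A^T y >= c,  y >= 0.

So the dual LP is:
  minimize  12y1 + 11y2 + 46y3
  subject to:
    y1 + 3y3 >= 1
    y2 + 3y3 >= 3
    y1, y2, y3 >= 0

Solving the primal: x* = (4.3333, 11).
  primal value c^T x* = 37.3333.
Solving the dual: y* = (0, 2, 0.3333).
  dual value b^T y* = 37.3333.
Strong duality: c^T x* = b^T y*. Confirmed.

37.3333


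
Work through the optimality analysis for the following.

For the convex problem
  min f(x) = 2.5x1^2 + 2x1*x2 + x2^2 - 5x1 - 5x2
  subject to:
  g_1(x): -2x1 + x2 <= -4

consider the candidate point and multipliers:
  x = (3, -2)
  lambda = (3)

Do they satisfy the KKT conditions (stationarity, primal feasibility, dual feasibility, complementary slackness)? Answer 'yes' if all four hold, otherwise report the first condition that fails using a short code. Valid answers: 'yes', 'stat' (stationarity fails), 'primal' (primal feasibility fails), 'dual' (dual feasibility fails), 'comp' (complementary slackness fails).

Gradient of f: grad f(x) = Q x + c = (6, -3)
Constraint values g_i(x) = a_i^T x - b_i:
  g_1((3, -2)) = -4
Stationarity residual: grad f(x) + sum_i lambda_i a_i = (0, 0)
  -> stationarity OK
Primal feasibility (all g_i <= 0): OK
Dual feasibility (all lambda_i >= 0): OK
Complementary slackness (lambda_i * g_i(x) = 0 for all i): FAILS

Verdict: the first failing condition is complementary_slackness -> comp.

comp


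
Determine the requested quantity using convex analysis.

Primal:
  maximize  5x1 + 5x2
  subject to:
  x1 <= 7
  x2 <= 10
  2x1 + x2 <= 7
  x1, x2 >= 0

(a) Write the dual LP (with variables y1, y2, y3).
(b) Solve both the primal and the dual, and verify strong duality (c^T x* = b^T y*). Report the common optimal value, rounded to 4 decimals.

The standard primal-dual pair for 'max c^T x s.t. A x <= b, x >= 0' is:
  Dual:  min b^T y  s.t.  A^T y >= c,  y >= 0.

So the dual LP is:
  minimize  7y1 + 10y2 + 7y3
  subject to:
    y1 + 2y3 >= 5
    y2 + y3 >= 5
    y1, y2, y3 >= 0

Solving the primal: x* = (0, 7).
  primal value c^T x* = 35.
Solving the dual: y* = (0, 0, 5).
  dual value b^T y* = 35.
Strong duality: c^T x* = b^T y*. Confirmed.

35


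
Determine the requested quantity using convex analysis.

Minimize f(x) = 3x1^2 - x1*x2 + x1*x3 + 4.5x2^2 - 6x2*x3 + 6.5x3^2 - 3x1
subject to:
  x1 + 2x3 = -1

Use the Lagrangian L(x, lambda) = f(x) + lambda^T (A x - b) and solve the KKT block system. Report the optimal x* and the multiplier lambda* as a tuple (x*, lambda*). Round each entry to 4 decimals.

Form the Lagrangian:
  L(x, lambda) = (1/2) x^T Q x + c^T x + lambda^T (A x - b)
Stationarity (grad_x L = 0): Q x + c + A^T lambda = 0.
Primal feasibility: A x = b.

This gives the KKT block system:
  [ Q   A^T ] [ x     ]   [-c ]
  [ A    0  ] [ lambda ] = [ b ]

Solving the linear system:
  x*      = (0.1174, -0.3594, -0.5587)
  lambda* = (2.4947)
  f(x*)   = 1.0712

x* = (0.1174, -0.3594, -0.5587), lambda* = (2.4947)


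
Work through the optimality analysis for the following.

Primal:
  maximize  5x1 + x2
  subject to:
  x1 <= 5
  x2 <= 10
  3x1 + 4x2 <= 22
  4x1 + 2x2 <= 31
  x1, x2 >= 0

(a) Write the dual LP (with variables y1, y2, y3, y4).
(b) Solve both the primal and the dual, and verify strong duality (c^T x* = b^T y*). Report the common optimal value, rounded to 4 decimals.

The standard primal-dual pair for 'max c^T x s.t. A x <= b, x >= 0' is:
  Dual:  min b^T y  s.t.  A^T y >= c,  y >= 0.

So the dual LP is:
  minimize  5y1 + 10y2 + 22y3 + 31y4
  subject to:
    y1 + 3y3 + 4y4 >= 5
    y2 + 4y3 + 2y4 >= 1
    y1, y2, y3, y4 >= 0

Solving the primal: x* = (5, 1.75).
  primal value c^T x* = 26.75.
Solving the dual: y* = (4.25, 0, 0.25, 0).
  dual value b^T y* = 26.75.
Strong duality: c^T x* = b^T y*. Confirmed.

26.75


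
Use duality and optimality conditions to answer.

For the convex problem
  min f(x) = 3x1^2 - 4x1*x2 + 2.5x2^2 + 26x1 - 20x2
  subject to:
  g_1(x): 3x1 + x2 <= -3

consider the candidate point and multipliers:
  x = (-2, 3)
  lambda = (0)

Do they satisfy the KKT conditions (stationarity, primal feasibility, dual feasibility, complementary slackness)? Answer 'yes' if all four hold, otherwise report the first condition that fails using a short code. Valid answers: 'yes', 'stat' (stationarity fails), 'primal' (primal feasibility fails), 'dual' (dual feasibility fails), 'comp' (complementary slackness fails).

Gradient of f: grad f(x) = Q x + c = (2, 3)
Constraint values g_i(x) = a_i^T x - b_i:
  g_1((-2, 3)) = 0
Stationarity residual: grad f(x) + sum_i lambda_i a_i = (2, 3)
  -> stationarity FAILS
Primal feasibility (all g_i <= 0): OK
Dual feasibility (all lambda_i >= 0): OK
Complementary slackness (lambda_i * g_i(x) = 0 for all i): OK

Verdict: the first failing condition is stationarity -> stat.

stat


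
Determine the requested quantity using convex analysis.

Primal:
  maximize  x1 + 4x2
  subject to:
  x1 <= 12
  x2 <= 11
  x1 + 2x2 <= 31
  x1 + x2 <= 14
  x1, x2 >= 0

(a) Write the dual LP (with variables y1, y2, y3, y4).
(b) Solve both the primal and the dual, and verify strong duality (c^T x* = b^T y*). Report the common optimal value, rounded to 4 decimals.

The standard primal-dual pair for 'max c^T x s.t. A x <= b, x >= 0' is:
  Dual:  min b^T y  s.t.  A^T y >= c,  y >= 0.

So the dual LP is:
  minimize  12y1 + 11y2 + 31y3 + 14y4
  subject to:
    y1 + y3 + y4 >= 1
    y2 + 2y3 + y4 >= 4
    y1, y2, y3, y4 >= 0

Solving the primal: x* = (3, 11).
  primal value c^T x* = 47.
Solving the dual: y* = (0, 3, 0, 1).
  dual value b^T y* = 47.
Strong duality: c^T x* = b^T y*. Confirmed.

47


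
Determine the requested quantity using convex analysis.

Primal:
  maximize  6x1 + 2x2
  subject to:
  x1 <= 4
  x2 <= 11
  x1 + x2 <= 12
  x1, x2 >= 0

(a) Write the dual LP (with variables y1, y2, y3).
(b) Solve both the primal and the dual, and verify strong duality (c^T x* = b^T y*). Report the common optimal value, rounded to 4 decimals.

The standard primal-dual pair for 'max c^T x s.t. A x <= b, x >= 0' is:
  Dual:  min b^T y  s.t.  A^T y >= c,  y >= 0.

So the dual LP is:
  minimize  4y1 + 11y2 + 12y3
  subject to:
    y1 + y3 >= 6
    y2 + y3 >= 2
    y1, y2, y3 >= 0

Solving the primal: x* = (4, 8).
  primal value c^T x* = 40.
Solving the dual: y* = (4, 0, 2).
  dual value b^T y* = 40.
Strong duality: c^T x* = b^T y*. Confirmed.

40


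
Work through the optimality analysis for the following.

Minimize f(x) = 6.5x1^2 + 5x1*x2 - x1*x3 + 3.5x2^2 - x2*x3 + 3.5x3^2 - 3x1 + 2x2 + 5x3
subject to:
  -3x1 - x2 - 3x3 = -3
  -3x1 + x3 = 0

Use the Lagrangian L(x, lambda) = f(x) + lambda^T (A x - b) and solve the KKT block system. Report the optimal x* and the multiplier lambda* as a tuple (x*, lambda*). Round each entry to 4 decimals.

Form the Lagrangian:
  L(x, lambda) = (1/2) x^T Q x + c^T x + lambda^T (A x - b)
Stationarity (grad_x L = 0): Q x + c + A^T lambda = 0.
Primal feasibility: A x = b.

This gives the KKT block system:
  [ Q   A^T ] [ x     ]   [-c ]
  [ A    0  ] [ lambda ] = [ b ]

Solving the linear system:
  x*      = (0.2505, -0.0058, 0.7515)
  lambda* = (2.4602, -2.635)
  f(x*)   = 5.1874

x* = (0.2505, -0.0058, 0.7515), lambda* = (2.4602, -2.635)


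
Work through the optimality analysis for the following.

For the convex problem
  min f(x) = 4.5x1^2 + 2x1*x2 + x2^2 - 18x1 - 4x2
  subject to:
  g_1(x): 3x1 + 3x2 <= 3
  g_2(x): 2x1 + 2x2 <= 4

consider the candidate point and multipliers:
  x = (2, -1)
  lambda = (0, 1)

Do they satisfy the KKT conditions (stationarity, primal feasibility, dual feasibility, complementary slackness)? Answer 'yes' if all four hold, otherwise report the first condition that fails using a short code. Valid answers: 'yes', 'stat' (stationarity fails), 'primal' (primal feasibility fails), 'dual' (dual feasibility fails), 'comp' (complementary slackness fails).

Gradient of f: grad f(x) = Q x + c = (-2, -2)
Constraint values g_i(x) = a_i^T x - b_i:
  g_1((2, -1)) = 0
  g_2((2, -1)) = -2
Stationarity residual: grad f(x) + sum_i lambda_i a_i = (0, 0)
  -> stationarity OK
Primal feasibility (all g_i <= 0): OK
Dual feasibility (all lambda_i >= 0): OK
Complementary slackness (lambda_i * g_i(x) = 0 for all i): FAILS

Verdict: the first failing condition is complementary_slackness -> comp.

comp


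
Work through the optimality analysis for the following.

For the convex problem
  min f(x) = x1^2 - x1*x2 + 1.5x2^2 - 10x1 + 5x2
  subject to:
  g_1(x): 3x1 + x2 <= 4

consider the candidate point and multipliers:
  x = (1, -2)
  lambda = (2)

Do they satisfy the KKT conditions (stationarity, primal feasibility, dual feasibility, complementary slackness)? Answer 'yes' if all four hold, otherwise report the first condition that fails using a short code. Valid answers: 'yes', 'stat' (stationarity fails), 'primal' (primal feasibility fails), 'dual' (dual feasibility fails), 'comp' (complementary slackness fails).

Gradient of f: grad f(x) = Q x + c = (-6, -2)
Constraint values g_i(x) = a_i^T x - b_i:
  g_1((1, -2)) = -3
Stationarity residual: grad f(x) + sum_i lambda_i a_i = (0, 0)
  -> stationarity OK
Primal feasibility (all g_i <= 0): OK
Dual feasibility (all lambda_i >= 0): OK
Complementary slackness (lambda_i * g_i(x) = 0 for all i): FAILS

Verdict: the first failing condition is complementary_slackness -> comp.

comp


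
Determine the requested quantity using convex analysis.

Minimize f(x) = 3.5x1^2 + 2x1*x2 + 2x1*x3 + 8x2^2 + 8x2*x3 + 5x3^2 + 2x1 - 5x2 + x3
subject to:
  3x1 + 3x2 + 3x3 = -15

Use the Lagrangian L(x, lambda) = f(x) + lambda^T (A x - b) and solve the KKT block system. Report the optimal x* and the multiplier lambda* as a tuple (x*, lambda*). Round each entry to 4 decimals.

Form the Lagrangian:
  L(x, lambda) = (1/2) x^T Q x + c^T x + lambda^T (A x - b)
Stationarity (grad_x L = 0): Q x + c + A^T lambda = 0.
Primal feasibility: A x = b.

This gives the KKT block system:
  [ Q   A^T ] [ x     ]   [-c ]
  [ A    0  ] [ lambda ] = [ b ]

Solving the linear system:
  x*      = (-3.1905, 0.2381, -2.0476)
  lambda* = (7.9841)
  f(x*)   = 55.0714

x* = (-3.1905, 0.2381, -2.0476), lambda* = (7.9841)


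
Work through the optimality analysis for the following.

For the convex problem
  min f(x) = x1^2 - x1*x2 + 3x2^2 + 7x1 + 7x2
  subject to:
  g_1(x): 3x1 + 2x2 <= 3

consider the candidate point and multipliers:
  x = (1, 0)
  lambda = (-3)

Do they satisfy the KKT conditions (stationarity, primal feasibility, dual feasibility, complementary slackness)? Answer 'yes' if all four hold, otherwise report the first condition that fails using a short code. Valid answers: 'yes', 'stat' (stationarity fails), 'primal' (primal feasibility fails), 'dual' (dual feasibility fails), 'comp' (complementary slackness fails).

Gradient of f: grad f(x) = Q x + c = (9, 6)
Constraint values g_i(x) = a_i^T x - b_i:
  g_1((1, 0)) = 0
Stationarity residual: grad f(x) + sum_i lambda_i a_i = (0, 0)
  -> stationarity OK
Primal feasibility (all g_i <= 0): OK
Dual feasibility (all lambda_i >= 0): FAILS
Complementary slackness (lambda_i * g_i(x) = 0 for all i): OK

Verdict: the first failing condition is dual_feasibility -> dual.

dual


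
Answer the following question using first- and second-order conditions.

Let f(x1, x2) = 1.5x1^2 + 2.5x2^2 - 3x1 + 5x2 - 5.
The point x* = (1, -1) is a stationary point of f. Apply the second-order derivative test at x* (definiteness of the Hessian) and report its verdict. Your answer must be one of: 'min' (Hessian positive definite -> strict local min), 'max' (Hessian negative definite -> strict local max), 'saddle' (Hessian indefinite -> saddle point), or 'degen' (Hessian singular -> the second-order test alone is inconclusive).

Compute the Hessian H = grad^2 f:
  H = [[3, 0], [0, 5]]
Verify stationarity: grad f(x*) = H x* + g = (0, 0).
Eigenvalues of H: 3, 5.
Both eigenvalues > 0, so H is positive definite -> x* is a strict local min.

min


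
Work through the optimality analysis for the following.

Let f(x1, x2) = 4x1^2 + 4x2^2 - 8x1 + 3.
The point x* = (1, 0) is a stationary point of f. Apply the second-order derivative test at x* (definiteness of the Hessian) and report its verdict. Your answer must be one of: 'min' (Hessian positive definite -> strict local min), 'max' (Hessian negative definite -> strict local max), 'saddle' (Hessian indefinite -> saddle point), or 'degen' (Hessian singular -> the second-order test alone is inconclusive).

Compute the Hessian H = grad^2 f:
  H = [[8, 0], [0, 8]]
Verify stationarity: grad f(x*) = H x* + g = (0, 0).
Eigenvalues of H: 8, 8.
Both eigenvalues > 0, so H is positive definite -> x* is a strict local min.

min


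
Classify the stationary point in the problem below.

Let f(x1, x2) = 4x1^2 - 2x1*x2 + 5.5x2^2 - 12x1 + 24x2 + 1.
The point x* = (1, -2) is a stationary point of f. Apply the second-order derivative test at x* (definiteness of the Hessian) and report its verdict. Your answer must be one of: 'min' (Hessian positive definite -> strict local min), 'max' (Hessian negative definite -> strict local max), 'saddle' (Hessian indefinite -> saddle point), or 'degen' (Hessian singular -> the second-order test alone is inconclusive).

Compute the Hessian H = grad^2 f:
  H = [[8, -2], [-2, 11]]
Verify stationarity: grad f(x*) = H x* + g = (0, 0).
Eigenvalues of H: 7, 12.
Both eigenvalues > 0, so H is positive definite -> x* is a strict local min.

min


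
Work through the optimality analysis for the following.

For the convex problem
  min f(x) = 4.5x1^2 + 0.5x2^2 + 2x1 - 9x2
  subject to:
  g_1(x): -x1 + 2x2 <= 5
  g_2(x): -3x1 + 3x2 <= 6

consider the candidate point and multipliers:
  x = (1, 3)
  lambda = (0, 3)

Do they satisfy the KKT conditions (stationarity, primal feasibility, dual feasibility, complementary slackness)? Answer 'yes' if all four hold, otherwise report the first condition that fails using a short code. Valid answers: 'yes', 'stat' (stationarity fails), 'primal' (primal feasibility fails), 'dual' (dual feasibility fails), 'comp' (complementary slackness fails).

Gradient of f: grad f(x) = Q x + c = (11, -6)
Constraint values g_i(x) = a_i^T x - b_i:
  g_1((1, 3)) = 0
  g_2((1, 3)) = 0
Stationarity residual: grad f(x) + sum_i lambda_i a_i = (2, 3)
  -> stationarity FAILS
Primal feasibility (all g_i <= 0): OK
Dual feasibility (all lambda_i >= 0): OK
Complementary slackness (lambda_i * g_i(x) = 0 for all i): OK

Verdict: the first failing condition is stationarity -> stat.

stat


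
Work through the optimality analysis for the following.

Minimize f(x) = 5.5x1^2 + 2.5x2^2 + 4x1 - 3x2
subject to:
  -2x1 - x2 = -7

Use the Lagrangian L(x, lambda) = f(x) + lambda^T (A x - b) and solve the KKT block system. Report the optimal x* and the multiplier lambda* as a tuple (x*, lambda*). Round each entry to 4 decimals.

Form the Lagrangian:
  L(x, lambda) = (1/2) x^T Q x + c^T x + lambda^T (A x - b)
Stationarity (grad_x L = 0): Q x + c + A^T lambda = 0.
Primal feasibility: A x = b.

This gives the KKT block system:
  [ Q   A^T ] [ x     ]   [-c ]
  [ A    0  ] [ lambda ] = [ b ]

Solving the linear system:
  x*      = (1.9355, 3.129)
  lambda* = (12.6452)
  f(x*)   = 43.4355

x* = (1.9355, 3.129), lambda* = (12.6452)


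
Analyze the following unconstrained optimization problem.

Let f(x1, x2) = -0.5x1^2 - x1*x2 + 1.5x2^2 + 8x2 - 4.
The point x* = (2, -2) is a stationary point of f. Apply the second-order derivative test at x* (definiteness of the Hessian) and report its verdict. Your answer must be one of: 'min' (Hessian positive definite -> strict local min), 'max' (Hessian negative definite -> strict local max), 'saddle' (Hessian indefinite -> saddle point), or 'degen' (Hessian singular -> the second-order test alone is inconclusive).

Compute the Hessian H = grad^2 f:
  H = [[-1, -1], [-1, 3]]
Verify stationarity: grad f(x*) = H x* + g = (0, 0).
Eigenvalues of H: -1.2361, 3.2361.
Eigenvalues have mixed signs, so H is indefinite -> x* is a saddle point.

saddle


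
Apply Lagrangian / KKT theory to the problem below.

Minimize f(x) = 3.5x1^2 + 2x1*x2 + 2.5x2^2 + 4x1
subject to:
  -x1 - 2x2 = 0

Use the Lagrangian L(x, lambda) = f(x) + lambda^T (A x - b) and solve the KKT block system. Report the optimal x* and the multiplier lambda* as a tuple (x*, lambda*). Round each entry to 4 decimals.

Form the Lagrangian:
  L(x, lambda) = (1/2) x^T Q x + c^T x + lambda^T (A x - b)
Stationarity (grad_x L = 0): Q x + c + A^T lambda = 0.
Primal feasibility: A x = b.

This gives the KKT block system:
  [ Q   A^T ] [ x     ]   [-c ]
  [ A    0  ] [ lambda ] = [ b ]

Solving the linear system:
  x*      = (-0.64, 0.32)
  lambda* = (0.16)
  f(x*)   = -1.28

x* = (-0.64, 0.32), lambda* = (0.16)


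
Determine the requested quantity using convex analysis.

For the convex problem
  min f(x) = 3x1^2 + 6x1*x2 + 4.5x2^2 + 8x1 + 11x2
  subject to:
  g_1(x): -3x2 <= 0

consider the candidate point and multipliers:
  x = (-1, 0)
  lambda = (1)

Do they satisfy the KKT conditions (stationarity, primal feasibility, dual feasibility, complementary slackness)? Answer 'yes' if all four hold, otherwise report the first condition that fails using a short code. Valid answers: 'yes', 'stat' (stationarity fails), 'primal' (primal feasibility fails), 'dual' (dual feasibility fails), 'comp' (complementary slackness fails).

Gradient of f: grad f(x) = Q x + c = (2, 5)
Constraint values g_i(x) = a_i^T x - b_i:
  g_1((-1, 0)) = 0
Stationarity residual: grad f(x) + sum_i lambda_i a_i = (2, 2)
  -> stationarity FAILS
Primal feasibility (all g_i <= 0): OK
Dual feasibility (all lambda_i >= 0): OK
Complementary slackness (lambda_i * g_i(x) = 0 for all i): OK

Verdict: the first failing condition is stationarity -> stat.

stat


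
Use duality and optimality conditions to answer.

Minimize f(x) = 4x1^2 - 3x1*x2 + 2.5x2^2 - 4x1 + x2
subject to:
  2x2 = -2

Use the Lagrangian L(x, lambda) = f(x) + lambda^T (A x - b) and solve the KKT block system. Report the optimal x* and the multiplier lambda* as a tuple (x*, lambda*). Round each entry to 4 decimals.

Form the Lagrangian:
  L(x, lambda) = (1/2) x^T Q x + c^T x + lambda^T (A x - b)
Stationarity (grad_x L = 0): Q x + c + A^T lambda = 0.
Primal feasibility: A x = b.

This gives the KKT block system:
  [ Q   A^T ] [ x     ]   [-c ]
  [ A    0  ] [ lambda ] = [ b ]

Solving the linear system:
  x*      = (0.125, -1)
  lambda* = (2.1875)
  f(x*)   = 1.4375

x* = (0.125, -1), lambda* = (2.1875)


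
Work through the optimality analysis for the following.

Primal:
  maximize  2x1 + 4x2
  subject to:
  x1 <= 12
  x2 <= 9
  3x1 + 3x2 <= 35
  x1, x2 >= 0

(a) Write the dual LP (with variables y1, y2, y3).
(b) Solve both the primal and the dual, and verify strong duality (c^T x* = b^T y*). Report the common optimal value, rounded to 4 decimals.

The standard primal-dual pair for 'max c^T x s.t. A x <= b, x >= 0' is:
  Dual:  min b^T y  s.t.  A^T y >= c,  y >= 0.

So the dual LP is:
  minimize  12y1 + 9y2 + 35y3
  subject to:
    y1 + 3y3 >= 2
    y2 + 3y3 >= 4
    y1, y2, y3 >= 0

Solving the primal: x* = (2.6667, 9).
  primal value c^T x* = 41.3333.
Solving the dual: y* = (0, 2, 0.6667).
  dual value b^T y* = 41.3333.
Strong duality: c^T x* = b^T y*. Confirmed.

41.3333


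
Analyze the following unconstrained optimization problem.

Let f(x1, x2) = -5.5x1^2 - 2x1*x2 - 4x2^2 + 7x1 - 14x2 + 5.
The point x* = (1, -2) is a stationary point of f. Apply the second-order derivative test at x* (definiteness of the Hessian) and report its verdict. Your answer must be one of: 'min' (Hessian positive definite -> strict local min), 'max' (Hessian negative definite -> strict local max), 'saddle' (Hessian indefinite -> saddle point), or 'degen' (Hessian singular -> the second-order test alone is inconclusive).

Compute the Hessian H = grad^2 f:
  H = [[-11, -2], [-2, -8]]
Verify stationarity: grad f(x*) = H x* + g = (0, 0).
Eigenvalues of H: -12, -7.
Both eigenvalues < 0, so H is negative definite -> x* is a strict local max.

max


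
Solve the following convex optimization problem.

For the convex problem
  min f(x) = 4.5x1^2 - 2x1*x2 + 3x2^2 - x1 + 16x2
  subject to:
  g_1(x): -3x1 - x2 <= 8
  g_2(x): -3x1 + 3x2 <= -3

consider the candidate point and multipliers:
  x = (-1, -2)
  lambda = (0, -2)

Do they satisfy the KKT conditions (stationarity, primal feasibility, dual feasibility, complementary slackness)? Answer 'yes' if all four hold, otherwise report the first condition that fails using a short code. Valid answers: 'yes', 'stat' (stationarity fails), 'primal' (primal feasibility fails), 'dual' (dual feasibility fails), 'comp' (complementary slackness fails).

Gradient of f: grad f(x) = Q x + c = (-6, 6)
Constraint values g_i(x) = a_i^T x - b_i:
  g_1((-1, -2)) = -3
  g_2((-1, -2)) = 0
Stationarity residual: grad f(x) + sum_i lambda_i a_i = (0, 0)
  -> stationarity OK
Primal feasibility (all g_i <= 0): OK
Dual feasibility (all lambda_i >= 0): FAILS
Complementary slackness (lambda_i * g_i(x) = 0 for all i): OK

Verdict: the first failing condition is dual_feasibility -> dual.

dual


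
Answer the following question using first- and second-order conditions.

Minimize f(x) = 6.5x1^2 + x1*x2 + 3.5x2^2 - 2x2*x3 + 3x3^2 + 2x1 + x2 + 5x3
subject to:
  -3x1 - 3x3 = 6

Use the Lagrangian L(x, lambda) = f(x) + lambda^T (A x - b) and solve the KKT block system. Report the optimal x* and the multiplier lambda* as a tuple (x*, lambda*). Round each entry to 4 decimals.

Form the Lagrangian:
  L(x, lambda) = (1/2) x^T Q x + c^T x + lambda^T (A x - b)
Stationarity (grad_x L = 0): Q x + c + A^T lambda = 0.
Primal feasibility: A x = b.

This gives the KKT block system:
  [ Q   A^T ] [ x     ]   [-c ]
  [ A    0  ] [ lambda ] = [ b ]

Solving the linear system:
  x*      = (-0.3871, -0.5484, -1.6129)
  lambda* = (-1.1935)
  f(x*)   = -1.1129

x* = (-0.3871, -0.5484, -1.6129), lambda* = (-1.1935)


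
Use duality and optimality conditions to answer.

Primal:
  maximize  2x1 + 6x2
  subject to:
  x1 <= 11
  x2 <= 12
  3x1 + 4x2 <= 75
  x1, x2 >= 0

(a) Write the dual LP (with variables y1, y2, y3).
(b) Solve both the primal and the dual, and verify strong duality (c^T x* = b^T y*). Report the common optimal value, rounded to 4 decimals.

The standard primal-dual pair for 'max c^T x s.t. A x <= b, x >= 0' is:
  Dual:  min b^T y  s.t.  A^T y >= c,  y >= 0.

So the dual LP is:
  minimize  11y1 + 12y2 + 75y3
  subject to:
    y1 + 3y3 >= 2
    y2 + 4y3 >= 6
    y1, y2, y3 >= 0

Solving the primal: x* = (9, 12).
  primal value c^T x* = 90.
Solving the dual: y* = (0, 3.3333, 0.6667).
  dual value b^T y* = 90.
Strong duality: c^T x* = b^T y*. Confirmed.

90


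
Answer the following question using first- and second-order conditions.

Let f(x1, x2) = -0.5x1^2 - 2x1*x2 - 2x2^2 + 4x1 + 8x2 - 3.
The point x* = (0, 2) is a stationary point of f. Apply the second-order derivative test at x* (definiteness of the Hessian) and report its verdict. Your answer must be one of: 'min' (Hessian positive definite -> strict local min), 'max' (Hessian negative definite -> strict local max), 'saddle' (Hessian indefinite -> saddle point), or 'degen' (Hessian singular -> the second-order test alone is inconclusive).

Compute the Hessian H = grad^2 f:
  H = [[-1, -2], [-2, -4]]
Verify stationarity: grad f(x*) = H x* + g = (0, 0).
Eigenvalues of H: -5, 0.
H has a zero eigenvalue (singular; negative semidefinite but not definite), so H is neither positive definite, negative definite, nor indefinite. The second-order test alone is inconclusive -> degen.
(Indeed, f is constant along the null direction of H through x*, so x* is not a strict local extremum.)

degen


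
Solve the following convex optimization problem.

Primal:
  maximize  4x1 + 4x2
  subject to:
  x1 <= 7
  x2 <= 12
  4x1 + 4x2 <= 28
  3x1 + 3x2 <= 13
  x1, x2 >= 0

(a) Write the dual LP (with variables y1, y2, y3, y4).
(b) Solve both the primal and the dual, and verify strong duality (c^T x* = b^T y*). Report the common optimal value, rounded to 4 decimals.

The standard primal-dual pair for 'max c^T x s.t. A x <= b, x >= 0' is:
  Dual:  min b^T y  s.t.  A^T y >= c,  y >= 0.

So the dual LP is:
  minimize  7y1 + 12y2 + 28y3 + 13y4
  subject to:
    y1 + 4y3 + 3y4 >= 4
    y2 + 4y3 + 3y4 >= 4
    y1, y2, y3, y4 >= 0

Solving the primal: x* = (4.3333, 0).
  primal value c^T x* = 17.3333.
Solving the dual: y* = (0, 0, 0, 1.3333).
  dual value b^T y* = 17.3333.
Strong duality: c^T x* = b^T y*. Confirmed.

17.3333


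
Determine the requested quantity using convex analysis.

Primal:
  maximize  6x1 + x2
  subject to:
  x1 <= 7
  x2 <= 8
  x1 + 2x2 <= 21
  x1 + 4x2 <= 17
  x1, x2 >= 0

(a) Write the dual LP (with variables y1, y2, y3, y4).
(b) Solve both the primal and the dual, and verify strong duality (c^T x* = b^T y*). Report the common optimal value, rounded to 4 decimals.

The standard primal-dual pair for 'max c^T x s.t. A x <= b, x >= 0' is:
  Dual:  min b^T y  s.t.  A^T y >= c,  y >= 0.

So the dual LP is:
  minimize  7y1 + 8y2 + 21y3 + 17y4
  subject to:
    y1 + y3 + y4 >= 6
    y2 + 2y3 + 4y4 >= 1
    y1, y2, y3, y4 >= 0

Solving the primal: x* = (7, 2.5).
  primal value c^T x* = 44.5.
Solving the dual: y* = (5.75, 0, 0, 0.25).
  dual value b^T y* = 44.5.
Strong duality: c^T x* = b^T y*. Confirmed.

44.5


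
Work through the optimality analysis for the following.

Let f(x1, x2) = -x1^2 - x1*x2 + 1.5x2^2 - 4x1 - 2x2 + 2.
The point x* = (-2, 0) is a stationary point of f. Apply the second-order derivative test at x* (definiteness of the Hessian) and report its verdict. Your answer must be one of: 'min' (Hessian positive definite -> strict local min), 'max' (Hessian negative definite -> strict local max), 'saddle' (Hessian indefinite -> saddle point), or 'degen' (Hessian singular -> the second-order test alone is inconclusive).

Compute the Hessian H = grad^2 f:
  H = [[-2, -1], [-1, 3]]
Verify stationarity: grad f(x*) = H x* + g = (0, 0).
Eigenvalues of H: -2.1926, 3.1926.
Eigenvalues have mixed signs, so H is indefinite -> x* is a saddle point.

saddle


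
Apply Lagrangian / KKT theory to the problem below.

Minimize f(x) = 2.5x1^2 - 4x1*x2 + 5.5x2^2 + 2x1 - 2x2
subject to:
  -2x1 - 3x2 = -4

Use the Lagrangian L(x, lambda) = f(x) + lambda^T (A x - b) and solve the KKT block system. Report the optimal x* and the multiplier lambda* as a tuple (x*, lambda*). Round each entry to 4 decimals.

Form the Lagrangian:
  L(x, lambda) = (1/2) x^T Q x + c^T x + lambda^T (A x - b)
Stationarity (grad_x L = 0): Q x + c + A^T lambda = 0.
Primal feasibility: A x = b.

This gives the KKT block system:
  [ Q   A^T ] [ x     ]   [-c ]
  [ A    0  ] [ lambda ] = [ b ]

Solving the linear system:
  x*      = (0.7737, 0.8175)
  lambda* = (1.2993)
  f(x*)   = 2.5547

x* = (0.7737, 0.8175), lambda* = (1.2993)


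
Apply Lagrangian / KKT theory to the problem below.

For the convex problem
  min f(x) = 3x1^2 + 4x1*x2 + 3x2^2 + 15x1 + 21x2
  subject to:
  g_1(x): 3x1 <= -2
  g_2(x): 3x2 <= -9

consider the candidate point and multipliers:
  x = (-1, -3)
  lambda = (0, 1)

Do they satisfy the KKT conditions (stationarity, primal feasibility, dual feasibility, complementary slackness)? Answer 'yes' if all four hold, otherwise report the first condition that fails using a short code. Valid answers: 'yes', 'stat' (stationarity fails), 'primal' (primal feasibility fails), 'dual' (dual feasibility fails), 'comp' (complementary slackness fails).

Gradient of f: grad f(x) = Q x + c = (-3, -1)
Constraint values g_i(x) = a_i^T x - b_i:
  g_1((-1, -3)) = -1
  g_2((-1, -3)) = 0
Stationarity residual: grad f(x) + sum_i lambda_i a_i = (-3, 2)
  -> stationarity FAILS
Primal feasibility (all g_i <= 0): OK
Dual feasibility (all lambda_i >= 0): OK
Complementary slackness (lambda_i * g_i(x) = 0 for all i): OK

Verdict: the first failing condition is stationarity -> stat.

stat


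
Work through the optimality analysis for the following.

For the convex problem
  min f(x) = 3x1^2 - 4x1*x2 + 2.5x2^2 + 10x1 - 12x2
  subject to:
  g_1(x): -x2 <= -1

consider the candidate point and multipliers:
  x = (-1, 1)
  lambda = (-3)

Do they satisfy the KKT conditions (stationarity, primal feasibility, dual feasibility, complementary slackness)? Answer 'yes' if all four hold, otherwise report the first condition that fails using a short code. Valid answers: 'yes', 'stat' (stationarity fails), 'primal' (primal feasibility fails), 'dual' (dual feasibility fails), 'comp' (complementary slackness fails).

Gradient of f: grad f(x) = Q x + c = (0, -3)
Constraint values g_i(x) = a_i^T x - b_i:
  g_1((-1, 1)) = 0
Stationarity residual: grad f(x) + sum_i lambda_i a_i = (0, 0)
  -> stationarity OK
Primal feasibility (all g_i <= 0): OK
Dual feasibility (all lambda_i >= 0): FAILS
Complementary slackness (lambda_i * g_i(x) = 0 for all i): OK

Verdict: the first failing condition is dual_feasibility -> dual.

dual


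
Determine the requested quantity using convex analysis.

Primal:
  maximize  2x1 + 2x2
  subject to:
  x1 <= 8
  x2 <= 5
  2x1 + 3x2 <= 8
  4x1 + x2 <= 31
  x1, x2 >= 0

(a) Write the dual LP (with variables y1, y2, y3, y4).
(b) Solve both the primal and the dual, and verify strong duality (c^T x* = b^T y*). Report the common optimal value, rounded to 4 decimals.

The standard primal-dual pair for 'max c^T x s.t. A x <= b, x >= 0' is:
  Dual:  min b^T y  s.t.  A^T y >= c,  y >= 0.

So the dual LP is:
  minimize  8y1 + 5y2 + 8y3 + 31y4
  subject to:
    y1 + 2y3 + 4y4 >= 2
    y2 + 3y3 + y4 >= 2
    y1, y2, y3, y4 >= 0

Solving the primal: x* = (4, 0).
  primal value c^T x* = 8.
Solving the dual: y* = (0, 0, 1, 0).
  dual value b^T y* = 8.
Strong duality: c^T x* = b^T y*. Confirmed.

8


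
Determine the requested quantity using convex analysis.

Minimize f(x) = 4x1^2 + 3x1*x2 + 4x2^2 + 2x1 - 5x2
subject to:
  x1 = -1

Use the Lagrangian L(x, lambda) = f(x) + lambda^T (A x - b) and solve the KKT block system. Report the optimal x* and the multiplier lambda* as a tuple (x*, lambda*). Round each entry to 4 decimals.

Form the Lagrangian:
  L(x, lambda) = (1/2) x^T Q x + c^T x + lambda^T (A x - b)
Stationarity (grad_x L = 0): Q x + c + A^T lambda = 0.
Primal feasibility: A x = b.

This gives the KKT block system:
  [ Q   A^T ] [ x     ]   [-c ]
  [ A    0  ] [ lambda ] = [ b ]

Solving the linear system:
  x*      = (-1, 1)
  lambda* = (3)
  f(x*)   = -2

x* = (-1, 1), lambda* = (3)
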